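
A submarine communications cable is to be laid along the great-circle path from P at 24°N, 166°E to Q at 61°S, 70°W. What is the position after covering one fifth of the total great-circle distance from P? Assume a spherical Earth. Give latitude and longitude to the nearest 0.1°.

≈ 1.6°N, 178.5°E

The haversine formula gives a central angle δ ≈ 2.219 rad (127.1°) between the endpoints.
Interpolate at f = 1/5 with slerp weights a = sin((1−f)δ)/sin δ ≈ 1.228, b = sin(fδ)/sin δ ≈ 0.538.
p = a·p₁ + b·p₂ ≈ (-0.999, 0.026, 0.029); φ = arcsin(p_z) ≈ 1.64°, λ = atan2(p_y, p_x) ≈ 178.50°.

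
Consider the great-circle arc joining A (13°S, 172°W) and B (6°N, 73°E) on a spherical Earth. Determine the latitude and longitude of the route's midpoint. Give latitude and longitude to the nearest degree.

Convert each endpoint to a unit vector on the sphere (x = cos φ cos λ, y = cos φ sin λ, z = sin φ).
The central angle between the endpoints is δ = arccos(p₁·p₂) ≈ 2.019 rad (115.7°).
Interpolate at f = 1/2 with slerp weights a = sin((1−f)δ)/sin δ ≈ 0.939, b = sin(fδ)/sin δ ≈ 0.939.
p = a·p₁ + b·p₂ ≈ (-0.633, 0.766, -0.113); φ = arcsin(p_z) ≈ -6.49°, λ = atan2(p_y, p_x) ≈ 129.58°.

≈ (6°S, 130°E)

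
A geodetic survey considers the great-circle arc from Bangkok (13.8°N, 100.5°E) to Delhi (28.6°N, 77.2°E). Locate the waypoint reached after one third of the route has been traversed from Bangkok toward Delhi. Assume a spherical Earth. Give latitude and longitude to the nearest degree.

The haversine formula gives a central angle δ ≈ 0.457 rad (26.2°) between the endpoints.
Interpolate at f = 1/3 with slerp weights a = sin((1−f)δ)/sin δ ≈ 0.680, b = sin(fδ)/sin δ ≈ 0.344.
p = a·p₁ + b·p₂ ≈ (-0.053, 0.944, 0.327); φ = arcsin(p_z) ≈ 19.07°, λ = atan2(p_y, p_x) ≈ 93.24°.

≈ (19°N, 93°E)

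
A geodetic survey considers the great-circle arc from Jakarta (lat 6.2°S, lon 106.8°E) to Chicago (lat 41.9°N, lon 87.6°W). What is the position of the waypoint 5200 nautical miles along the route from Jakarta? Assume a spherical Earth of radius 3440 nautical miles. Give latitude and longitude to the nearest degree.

Convert each endpoint to a unit vector on the sphere (x = cos φ cos λ, y = cos φ sin λ, z = sin φ).
The central angle between the endpoints is δ = arccos(p₁·p₂) ≈ 2.480 rad (142.1°). The total great-circle distance is δ·R ≈ 2.480 × 3440 ≈ 8530 nmi, so the target fraction is f = 5200/8530 ≈ 0.610.
Interpolate at f ≈ 0.610 with slerp weights a = sin((1−f)δ)/sin δ ≈ 1.340, b = sin(fδ)/sin δ ≈ 1.624.
p = a·p₁ + b·p₂ ≈ (-0.335, 0.068, 0.940); φ = arcsin(p_z) ≈ 70.04°, λ = atan2(p_y, p_x) ≈ 168.54°.

≈ lat 70°N, lon 169°E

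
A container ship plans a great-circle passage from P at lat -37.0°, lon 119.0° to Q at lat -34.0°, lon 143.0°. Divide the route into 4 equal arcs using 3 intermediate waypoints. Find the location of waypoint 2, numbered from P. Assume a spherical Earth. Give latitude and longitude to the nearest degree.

Write both endpoints as unit vectors p₁, p₂ with components (cos φ cos λ, cos φ sin λ, sin φ).
The central angle between the endpoints is δ = arccos(p₁·p₂) ≈ 0.344 rad (19.7°).
Interpolate at f = 2/4 with slerp weights a = sin((1−f)δ)/sin δ ≈ 0.507, b = sin(fδ)/sin δ ≈ 0.507.
p = a·p₁ + b·p₂ ≈ (-0.533, 0.608, -0.589); φ = arcsin(p_z) ≈ -36.10°, λ = atan2(p_y, p_x) ≈ 131.23°.

≈ lat -36°, lon 131°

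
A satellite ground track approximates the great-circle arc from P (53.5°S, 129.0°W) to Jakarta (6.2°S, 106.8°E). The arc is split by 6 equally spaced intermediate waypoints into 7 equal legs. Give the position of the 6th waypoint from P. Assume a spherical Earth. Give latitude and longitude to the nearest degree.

From cos δ = sin φ₁ sin φ₂ + cos φ₁ cos φ₂ cos Δλ, the central angle is δ ≈ 1.819 rad (104.2°).
Interpolate at f = 6/7 with slerp weights a = sin((1−f)δ)/sin δ ≈ 0.265, b = sin(fδ)/sin δ ≈ 1.032.
p = a·p₁ + b·p₂ ≈ (-0.396, 0.859, -0.324); φ = arcsin(p_z) ≈ -18.93°, λ = atan2(p_y, p_x) ≈ 114.72°.

≈ (19°S, 115°E)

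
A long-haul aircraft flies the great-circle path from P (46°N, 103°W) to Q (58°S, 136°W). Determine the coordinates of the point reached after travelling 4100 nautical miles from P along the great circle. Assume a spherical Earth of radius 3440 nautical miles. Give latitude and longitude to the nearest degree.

≈ (20°S, 120°W)

Convert each endpoint to a unit vector on the sphere (x = cos φ cos λ, y = cos φ sin λ, z = sin φ).
The central angle between the endpoints is δ = arccos(p₁·p₂) ≈ 1.877 rad (107.5°). The total great-circle distance is δ·R ≈ 1.877 × 3440 ≈ 6456 nmi, so the target fraction is f = 4100/6456 ≈ 0.635.
Interpolate at f ≈ 0.635 with slerp weights a = sin((1−f)δ)/sin δ ≈ 0.664, b = sin(fδ)/sin δ ≈ 0.974.
p = a·p₁ + b·p₂ ≈ (-0.475, -0.808, -0.349); φ = arcsin(p_z) ≈ -20.43°, λ = atan2(p_y, p_x) ≈ -120.46°.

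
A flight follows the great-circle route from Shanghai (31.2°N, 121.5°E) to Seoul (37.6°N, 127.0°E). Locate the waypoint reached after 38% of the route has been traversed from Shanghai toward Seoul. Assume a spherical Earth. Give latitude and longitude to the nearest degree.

≈ 34°N, 123°E

The haversine formula gives a central angle δ ≈ 0.137 rad (7.8°) between the endpoints.
Interpolate at f = 0.38 with slerp weights a = sin((1−f)δ)/sin δ ≈ 0.621, b = sin(fδ)/sin δ ≈ 0.381.
p = a·p₁ + b·p₂ ≈ (-0.459, 0.694, 0.554); φ = arcsin(p_z) ≈ 33.66°, λ = atan2(p_y, p_x) ≈ 123.49°.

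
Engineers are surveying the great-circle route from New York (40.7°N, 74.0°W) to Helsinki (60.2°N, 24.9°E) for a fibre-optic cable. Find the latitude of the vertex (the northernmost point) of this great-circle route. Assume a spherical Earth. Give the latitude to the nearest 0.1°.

≈ 64.4°N

The great circle lies in the plane with unit normal n̂ = (p₁ × p₂)/|p₁ × p₂|.
Here n̂_z ≈ +0.432; the vertex latitude is φ_max = arccos|n̂_z| ≈ 64.4°.
Check via Clairaut: cos φ_max = |cos φ₁| · sin C = cos(40.7°)·sin(34.7°) ≈ 0.432, again giving ≈ 64.4°.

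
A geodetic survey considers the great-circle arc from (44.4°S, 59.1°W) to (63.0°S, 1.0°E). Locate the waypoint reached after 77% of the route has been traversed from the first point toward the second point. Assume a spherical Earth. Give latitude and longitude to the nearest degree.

≈ (62°S, 18°W)

From cos δ = sin φ₁ sin φ₂ + cos φ₁ cos φ₂ cos Δλ, the central angle is δ ≈ 0.668 rad (38.3°).
Interpolate at f = 0.77 with slerp weights a = sin((1−f)δ)/sin δ ≈ 0.247, b = sin(fδ)/sin δ ≈ 0.794.
p = a·p₁ + b·p₂ ≈ (0.451, -0.145, -0.881); φ = arcsin(p_z) ≈ -61.71°, λ = atan2(p_y, p_x) ≈ -17.84°.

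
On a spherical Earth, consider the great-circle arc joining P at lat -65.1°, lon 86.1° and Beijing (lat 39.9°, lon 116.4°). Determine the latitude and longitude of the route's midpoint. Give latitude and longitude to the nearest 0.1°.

The haversine formula gives a central angle δ ≈ 1.879 rad (107.6°) between the endpoints.
Interpolate at f = 1/2 with slerp weights a = sin((1−f)δ)/sin δ ≈ 0.847, b = sin(fδ)/sin δ ≈ 0.847.
p = a·p₁ + b·p₂ ≈ (-0.265, 0.938, -0.225); φ = arcsin(p_z) ≈ -13.00°, λ = atan2(p_y, p_x) ≈ 105.76°.

≈ lat -13.0°, lon 105.8°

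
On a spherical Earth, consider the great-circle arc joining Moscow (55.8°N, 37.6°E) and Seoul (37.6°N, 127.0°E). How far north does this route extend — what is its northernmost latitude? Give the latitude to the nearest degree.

The great circle lies in the plane with unit normal n̂ = (p₁ × p₂)/|p₁ × p₂|.
Here n̂_z ≈ +0.517; the vertex latitude is φ_max = arccos|n̂_z| ≈ 58.8°.

≈ 59°N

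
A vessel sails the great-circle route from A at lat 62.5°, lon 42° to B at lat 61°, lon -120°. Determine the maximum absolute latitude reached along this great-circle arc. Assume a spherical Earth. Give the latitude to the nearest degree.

The great circle lies in the plane with unit normal n̂ = (p₁ × p₂)/|p₁ × p₂|.
Here n̂_z ≈ -0.084; the vertex latitude is φ_max = arccos|n̂_z| ≈ 85.2°.
Check via Clairaut: cos φ_max = |cos φ₁| · sin C = cos(62.5°)·sin(10.4°) ≈ 0.084, again giving ≈ 85.2°.

≈ 85°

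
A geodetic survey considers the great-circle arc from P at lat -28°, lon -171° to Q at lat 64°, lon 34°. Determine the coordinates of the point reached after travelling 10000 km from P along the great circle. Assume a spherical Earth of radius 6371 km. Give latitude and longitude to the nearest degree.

The haversine formula gives a central angle δ ≈ 2.454 rad (140.6°) between the endpoints. The total great-circle distance is δ·R ≈ 2.454 × 6371 ≈ 15634 km, so the target fraction is f = 10000/15634 ≈ 0.640.
Interpolate at f ≈ 0.640 with slerp weights a = sin((1−f)δ)/sin δ ≈ 1.219, b = sin(fδ)/sin δ ≈ 1.576.
p = a·p₁ + b·p₂ ≈ (-0.490, 0.218, 0.844); φ = arcsin(p_z) ≈ 57.56°, λ = atan2(p_y, p_x) ≈ 156.04°.

≈ lat 58°, lon 156°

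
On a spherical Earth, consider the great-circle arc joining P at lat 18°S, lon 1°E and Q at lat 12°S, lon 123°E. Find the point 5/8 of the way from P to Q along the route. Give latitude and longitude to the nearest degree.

Convert each endpoint to a unit vector on the sphere (x = cos φ cos λ, y = cos φ sin λ, z = sin φ).
The central angle between the endpoints is δ = arccos(p₁·p₂) ≈ 2.014 rad (115.4°).
Interpolate at f = 5/8 with slerp weights a = sin((1−f)δ)/sin δ ≈ 0.759, b = sin(fδ)/sin δ ≈ 1.053.
p = a·p₁ + b·p₂ ≈ (0.160, 0.877, -0.453); φ = arcsin(p_z) ≈ -26.97°, λ = atan2(p_y, p_x) ≈ 79.64°.

≈ lat 27°S, lon 80°E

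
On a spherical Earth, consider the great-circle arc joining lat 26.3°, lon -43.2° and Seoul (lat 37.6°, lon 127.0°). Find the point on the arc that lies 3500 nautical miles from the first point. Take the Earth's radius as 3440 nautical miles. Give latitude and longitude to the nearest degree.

Convert each endpoint to a unit vector on the sphere (x = cos φ cos λ, y = cos φ sin λ, z = sin φ).
The central angle between the endpoints is δ = arccos(p₁·p₂) ≈ 2.015 rad (115.4°). The total great-circle distance is δ·R ≈ 2.015 × 3440 ≈ 6931 nmi, so the target fraction is f = 3500/6931 ≈ 0.505.
Interpolate at f ≈ 0.505 with slerp weights a = sin((1−f)δ)/sin δ ≈ 0.930, b = sin(fδ)/sin δ ≈ 0.942.
p = a·p₁ + b·p₂ ≈ (0.159, 0.025, 0.987); φ = arcsin(p_z) ≈ 80.75°, λ = atan2(p_y, p_x) ≈ 9.04°.

≈ lat 81°, lon 9°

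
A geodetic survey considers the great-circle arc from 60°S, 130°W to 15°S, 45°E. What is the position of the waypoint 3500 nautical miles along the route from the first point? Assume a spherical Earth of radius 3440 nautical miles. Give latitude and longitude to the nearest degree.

Write both endpoints as unit vectors p₁, p₂ with components (cos φ cos λ, cos φ sin λ, sin φ).
The central angle between the endpoints is δ = arccos(p₁·p₂) ≈ 1.831 rad (104.9°). The total great-circle distance is δ·R ≈ 1.831 × 3440 ≈ 6298 nmi, so the target fraction is f = 3500/6298 ≈ 0.556.
Interpolate at f ≈ 0.556 with slerp weights a = sin((1−f)δ)/sin δ ≈ 0.752, b = sin(fδ)/sin δ ≈ 0.880.
p = a·p₁ + b·p₂ ≈ (0.360, 0.313, -0.879); φ = arcsin(p_z) ≈ -61.51°, λ = atan2(p_y, p_x) ≈ 41.06°.

≈ 62°S, 41°E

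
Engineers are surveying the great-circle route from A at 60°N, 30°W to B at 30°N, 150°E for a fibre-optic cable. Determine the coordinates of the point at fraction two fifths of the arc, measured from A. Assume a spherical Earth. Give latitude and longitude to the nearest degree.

≈ 84°N, 150°E

The haversine formula gives a central angle δ ≈ 1.571 rad (90.0°) between the endpoints.
Interpolate at f = 2/5 with slerp weights a = sin((1−f)δ)/sin δ ≈ 0.809, b = sin(fδ)/sin δ ≈ 0.588.
p = a·p₁ + b·p₂ ≈ (-0.091, 0.052, 0.995); φ = arcsin(p_z) ≈ 84.00°, λ = atan2(p_y, p_x) ≈ 150.00°.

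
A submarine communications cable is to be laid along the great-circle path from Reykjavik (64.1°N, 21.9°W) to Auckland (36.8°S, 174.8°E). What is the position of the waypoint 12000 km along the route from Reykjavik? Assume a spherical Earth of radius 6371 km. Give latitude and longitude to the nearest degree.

≈ 5°N, 175°W

Convert each endpoint to a unit vector on the sphere (x = cos φ cos λ, y = cos φ sin λ, z = sin φ).
The central angle between the endpoints is δ = arccos(p₁·p₂) ≈ 2.634 rad (150.9°). The total great-circle distance is δ·R ≈ 2.634 × 6371 ≈ 16781 km, so the target fraction is f = 12000/16781 ≈ 0.715.
Interpolate at f ≈ 0.715 with slerp weights a = sin((1−f)δ)/sin δ ≈ 1.403, b = sin(fδ)/sin δ ≈ 1.957.
p = a·p₁ + b·p₂ ≈ (-0.992, -0.086, 0.089); φ = arcsin(p_z) ≈ 5.13°, λ = atan2(p_y, p_x) ≈ -175.02°.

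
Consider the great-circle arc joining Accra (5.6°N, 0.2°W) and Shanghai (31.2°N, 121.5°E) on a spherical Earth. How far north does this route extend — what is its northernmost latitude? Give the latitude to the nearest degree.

≈ 38°N

The great circle lies in the plane with unit normal n̂ = (p₁ × p₂)/|p₁ × p₂|.
Here n̂_z ≈ +0.789; the vertex latitude is φ_max = arccos|n̂_z| ≈ 37.9°.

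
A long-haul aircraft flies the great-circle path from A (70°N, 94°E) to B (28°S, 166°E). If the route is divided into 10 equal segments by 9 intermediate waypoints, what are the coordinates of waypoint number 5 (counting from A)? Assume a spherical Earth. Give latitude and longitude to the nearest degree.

≈ (24°N, 148°E)

Write both endpoints as unit vectors p₁, p₂ with components (cos φ cos λ, cos φ sin λ, sin φ).
The central angle between the endpoints is δ = arccos(p₁·p₂) ≈ 1.926 rad (110.4°).
Interpolate at f = 5/10 with slerp weights a = sin((1−f)δ)/sin δ ≈ 0.876, b = sin(fδ)/sin δ ≈ 0.876.
p = a·p₁ + b·p₂ ≈ (-0.771, 0.486, 0.412); φ = arcsin(p_z) ≈ 24.31°, λ = atan2(p_y, p_x) ≈ 147.79°.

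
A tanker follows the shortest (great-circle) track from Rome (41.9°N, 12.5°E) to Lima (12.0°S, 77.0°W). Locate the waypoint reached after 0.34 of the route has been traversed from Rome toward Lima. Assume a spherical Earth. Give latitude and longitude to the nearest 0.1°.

≈ (29.5°N, 25.9°W)

From cos δ = sin φ₁ sin φ₂ + cos φ₁ cos φ₂ cos Δλ, the central angle is δ ≈ 1.704 rad (97.6°).
Interpolate at f = 0.34 with slerp weights a = sin((1−f)δ)/sin δ ≈ 0.910, b = sin(fδ)/sin δ ≈ 0.552.
p = a·p₁ + b·p₂ ≈ (0.783, -0.380, 0.493); φ = arcsin(p_z) ≈ 29.53°, λ = atan2(p_y, p_x) ≈ -25.88°.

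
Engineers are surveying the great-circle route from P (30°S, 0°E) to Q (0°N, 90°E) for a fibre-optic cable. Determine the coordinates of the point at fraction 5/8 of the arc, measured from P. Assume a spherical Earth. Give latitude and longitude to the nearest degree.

≈ (16°S, 60°E)

Convert each endpoint to a unit vector on the sphere (x = cos φ cos λ, y = cos φ sin λ, z = sin φ).
The central angle between the endpoints is δ = arccos(p₁·p₂) ≈ 1.571 rad (90.0°).
Interpolate at f = 5/8 with slerp weights a = sin((1−f)δ)/sin δ ≈ 0.556, b = sin(fδ)/sin δ ≈ 0.831.
p = a·p₁ + b·p₂ ≈ (0.481, 0.831, -0.278); φ = arcsin(p_z) ≈ -16.13°, λ = atan2(p_y, p_x) ≈ 59.94°.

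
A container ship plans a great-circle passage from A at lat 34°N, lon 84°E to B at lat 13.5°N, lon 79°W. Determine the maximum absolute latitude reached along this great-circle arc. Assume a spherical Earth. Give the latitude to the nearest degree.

The great circle lies in the plane with unit normal n̂ = (p₁ × p₂)/|p₁ × p₂|.
Here n̂_z ≈ -0.307; the vertex latitude is φ_max = arccos|n̂_z| ≈ 72.1°.
Check via Clairaut: cos φ_max = |cos φ₁| · sin C = cos(34.0°)·sin(21.7°) ≈ 0.307, again giving ≈ 72.1°.

≈ 72°N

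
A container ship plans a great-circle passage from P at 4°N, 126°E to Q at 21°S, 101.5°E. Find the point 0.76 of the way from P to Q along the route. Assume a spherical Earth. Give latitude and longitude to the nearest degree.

The haversine formula gives a central angle δ ≈ 0.605 rad (34.7°) between the endpoints.
Interpolate at f = 0.76 with slerp weights a = sin((1−f)δ)/sin δ ≈ 0.254, b = sin(fδ)/sin δ ≈ 0.780.
p = a·p₁ + b·p₂ ≈ (-0.294, 0.919, -0.262); φ = arcsin(p_z) ≈ -15.18°, λ = atan2(p_y, p_x) ≈ 107.76°.

≈ 15°S, 108°E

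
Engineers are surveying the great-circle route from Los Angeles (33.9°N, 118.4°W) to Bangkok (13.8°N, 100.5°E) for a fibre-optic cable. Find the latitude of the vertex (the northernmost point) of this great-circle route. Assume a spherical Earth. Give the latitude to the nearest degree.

≈ 54°N

The great circle lies in the plane with unit normal n̂ = (p₁ × p₂)/|p₁ × p₂|.
Here n̂_z ≈ -0.582; the vertex latitude is φ_max = arccos|n̂_z| ≈ 54.4°.
Check via Clairaut: cos φ_max = |cos φ₁| · sin C = cos(33.9°)·sin(44.5°) ≈ 0.582, again giving ≈ 54.4°.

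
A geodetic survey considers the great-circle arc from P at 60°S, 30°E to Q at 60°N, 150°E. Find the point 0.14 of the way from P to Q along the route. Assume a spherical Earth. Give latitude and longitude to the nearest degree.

Convert each endpoint to a unit vector on the sphere (x = cos φ cos λ, y = cos φ sin λ, z = sin φ).
The central angle between the endpoints is δ = arccos(p₁·p₂) ≈ 2.636 rad (151.0°).
Interpolate at f = 0.14 with slerp weights a = sin((1−f)δ)/sin δ ≈ 1.585, b = sin(fδ)/sin δ ≈ 0.745.
p = a·p₁ + b·p₂ ≈ (0.364, 0.582, -0.727); φ = arcsin(p_z) ≈ -46.64°, λ = atan2(p_y, p_x) ≈ 58.03°.

≈ 47°S, 58°E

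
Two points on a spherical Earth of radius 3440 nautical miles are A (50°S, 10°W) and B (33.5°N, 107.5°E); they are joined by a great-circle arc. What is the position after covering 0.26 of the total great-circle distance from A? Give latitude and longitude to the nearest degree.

≈ (37°S, 35°E)

Write both endpoints as unit vectors p₁, p₂ with components (cos φ cos λ, cos φ sin λ, sin φ).
The central angle between the endpoints is δ = arccos(p₁·p₂) ≈ 2.305 rad (132.1°).
Interpolate at f = 0.26 with slerp weights a = sin((1−f)δ)/sin δ ≈ 1.335, b = sin(fδ)/sin δ ≈ 0.760.
p = a·p₁ + b·p₂ ≈ (0.655, 0.456, -0.603); φ = arcsin(p_z) ≈ -37.10°, λ = atan2(p_y, p_x) ≈ 34.84°.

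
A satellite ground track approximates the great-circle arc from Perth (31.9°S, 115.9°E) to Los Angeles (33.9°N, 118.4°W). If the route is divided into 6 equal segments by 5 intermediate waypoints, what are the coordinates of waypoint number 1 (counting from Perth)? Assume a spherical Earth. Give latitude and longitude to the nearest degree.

≈ 23°S, 139°E

From cos δ = sin φ₁ sin φ₂ + cos φ₁ cos φ₂ cos Δλ, the central angle is δ ≈ 2.355 rad (134.9°).
Interpolate at f = 1/6 with slerp weights a = sin((1−f)δ)/sin δ ≈ 1.305, b = sin(fδ)/sin δ ≈ 0.540.
p = a·p₁ + b·p₂ ≈ (-0.697, 0.603, -0.389); φ = arcsin(p_z) ≈ -22.86°, λ = atan2(p_y, p_x) ≈ 139.16°.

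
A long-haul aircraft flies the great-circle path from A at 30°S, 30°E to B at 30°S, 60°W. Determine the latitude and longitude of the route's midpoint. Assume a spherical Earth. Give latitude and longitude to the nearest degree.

Write both endpoints as unit vectors p₁, p₂ with components (cos φ cos λ, cos φ sin λ, sin φ).
The central angle between the endpoints is δ = arccos(p₁·p₂) ≈ 1.318 rad (75.5°).
Interpolate at f = 1/2 with slerp weights a = sin((1−f)δ)/sin δ ≈ 0.632, b = sin(fδ)/sin δ ≈ 0.632.
p = a·p₁ + b·p₂ ≈ (0.748, -0.200, -0.632); φ = arcsin(p_z) ≈ -39.23°, λ = atan2(p_y, p_x) ≈ -15.00°.

≈ 39°S, 15°W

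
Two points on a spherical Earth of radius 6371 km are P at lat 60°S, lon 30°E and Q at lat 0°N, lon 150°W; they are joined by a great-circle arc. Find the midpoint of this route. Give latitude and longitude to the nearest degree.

≈ lat 60°S, lon 150°W

The haversine formula gives a central angle δ ≈ 2.094 rad (120.0°) between the endpoints.
Interpolate at f = 1/2 with slerp weights a = sin((1−f)δ)/sin δ ≈ 1.000, b = sin(fδ)/sin δ ≈ 1.000.
p = a·p₁ + b·p₂ ≈ (-0.433, -0.250, -0.866); φ = arcsin(p_z) ≈ -60.00°, λ = atan2(p_y, p_x) ≈ -150.00°.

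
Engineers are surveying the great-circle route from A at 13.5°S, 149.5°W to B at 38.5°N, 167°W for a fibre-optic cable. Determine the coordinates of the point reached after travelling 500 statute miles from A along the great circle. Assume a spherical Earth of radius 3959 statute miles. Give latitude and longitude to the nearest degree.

≈ 7°S, 152°W

Convert each endpoint to a unit vector on the sphere (x = cos φ cos λ, y = cos φ sin λ, z = sin φ).
The central angle between the endpoints is δ = arccos(p₁·p₂) ≈ 0.952 rad (54.5°). The total great-circle distance is δ·R ≈ 0.952 × 3959 ≈ 3767 mi, so the target fraction is f = 500/3767 ≈ 0.133.
Interpolate at f ≈ 0.133 with slerp weights a = sin((1−f)δ)/sin δ ≈ 0.902, b = sin(fδ)/sin δ ≈ 0.155.
p = a·p₁ + b·p₂ ≈ (-0.874, -0.473, -0.114); φ = arcsin(p_z) ≈ -6.57°, λ = atan2(p_y, p_x) ≈ -151.60°.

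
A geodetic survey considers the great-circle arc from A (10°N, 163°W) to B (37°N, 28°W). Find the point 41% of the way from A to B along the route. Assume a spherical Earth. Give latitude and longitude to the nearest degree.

≈ (43°N, 123°W)

From cos δ = sin φ₁ sin φ₂ + cos φ₁ cos φ₂ cos Δλ, the central angle is δ ≈ 2.039 rad (116.8°).
Interpolate at f = 0.41 with slerp weights a = sin((1−f)δ)/sin δ ≈ 1.046, b = sin(fδ)/sin δ ≈ 0.832.
p = a·p₁ + b·p₂ ≈ (-0.399, -0.613, 0.682); φ = arcsin(p_z) ≈ 43.01°, λ = atan2(p_y, p_x) ≈ -123.03°.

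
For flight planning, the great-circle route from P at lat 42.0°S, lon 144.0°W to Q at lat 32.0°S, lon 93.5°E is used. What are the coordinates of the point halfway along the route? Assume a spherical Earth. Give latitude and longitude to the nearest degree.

≈ lat 57°S, lon 148°E

Convert each endpoint to a unit vector on the sphere (x = cos φ cos λ, y = cos φ sin λ, z = sin φ).
The central angle between the endpoints is δ = arccos(p₁·p₂) ≈ 1.555 rad (89.1°).
Interpolate at f = 1/2 with slerp weights a = sin((1−f)δ)/sin δ ≈ 0.702, b = sin(fδ)/sin δ ≈ 0.702.
p = a·p₁ + b·p₂ ≈ (-0.458, 0.287, -0.841); φ = arcsin(p_z) ≈ -57.26°, λ = atan2(p_y, p_x) ≈ 147.90°.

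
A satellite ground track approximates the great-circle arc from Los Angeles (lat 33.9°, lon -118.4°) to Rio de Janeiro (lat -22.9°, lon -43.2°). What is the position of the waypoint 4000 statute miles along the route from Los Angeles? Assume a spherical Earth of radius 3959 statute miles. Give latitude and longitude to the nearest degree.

Convert each endpoint to a unit vector on the sphere (x = cos φ cos λ, y = cos φ sin λ, z = sin φ).
The central angle between the endpoints is δ = arccos(p₁·p₂) ≈ 1.593 rad (91.2°). The total great-circle distance is δ·R ≈ 1.593 × 3959 ≈ 6305 mi, so the target fraction is f = 4000/6305 ≈ 0.634.
Interpolate at f ≈ 0.634 with slerp weights a = sin((1−f)δ)/sin δ ≈ 0.550, b = sin(fδ)/sin δ ≈ 0.847.
p = a·p₁ + b·p₂ ≈ (0.352, -0.936, -0.023); φ = arcsin(p_z) ≈ -1.31°, λ = atan2(p_y, p_x) ≈ -69.40°.

≈ lat -1°, lon -69°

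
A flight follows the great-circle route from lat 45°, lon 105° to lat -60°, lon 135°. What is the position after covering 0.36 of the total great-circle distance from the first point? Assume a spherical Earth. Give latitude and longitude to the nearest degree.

Convert each endpoint to a unit vector on the sphere (x = cos φ cos λ, y = cos φ sin λ, z = sin φ).
The central angle between the endpoints is δ = arccos(p₁·p₂) ≈ 1.882 rad (107.8°).
Interpolate at f = 0.36 with slerp weights a = sin((1−f)δ)/sin δ ≈ 0.981, b = sin(fδ)/sin δ ≈ 0.658.
p = a·p₁ + b·p₂ ≈ (-0.412, 0.903, 0.123); φ = arcsin(p_z) ≈ 7.08°, λ = atan2(p_y, p_x) ≈ 114.55°.

≈ lat 7°, lon 115°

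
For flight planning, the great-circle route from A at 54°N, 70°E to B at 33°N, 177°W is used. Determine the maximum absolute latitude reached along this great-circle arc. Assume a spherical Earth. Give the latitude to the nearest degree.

The great circle lies in the plane with unit normal n̂ = (p₁ × p₂)/|p₁ × p₂|.
Here n̂_z ≈ +0.468; the vertex latitude is φ_max = arccos|n̂_z| ≈ 62.1°.

≈ 62°N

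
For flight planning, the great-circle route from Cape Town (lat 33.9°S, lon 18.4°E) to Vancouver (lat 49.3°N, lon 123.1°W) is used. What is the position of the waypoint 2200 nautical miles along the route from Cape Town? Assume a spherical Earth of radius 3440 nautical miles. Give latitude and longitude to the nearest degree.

≈ lat 7°S, lon 9°W

Write both endpoints as unit vectors p₁, p₂ with components (cos φ cos λ, cos φ sin λ, sin φ).
The central angle between the endpoints is δ = arccos(p₁·p₂) ≈ 2.580 rad (147.8°). The total great-circle distance is δ·R ≈ 2.580 × 3440 ≈ 8875 nmi, so the target fraction is f = 2200/8875 ≈ 0.248.
Interpolate at f ≈ 0.248 with slerp weights a = sin((1−f)δ)/sin δ ≈ 1.751, b = sin(fδ)/sin δ ≈ 1.121.
p = a·p₁ + b·p₂ ≈ (0.980, -0.154, -0.127); φ = arcsin(p_z) ≈ -7.29°, λ = atan2(p_y, p_x) ≈ -8.90°.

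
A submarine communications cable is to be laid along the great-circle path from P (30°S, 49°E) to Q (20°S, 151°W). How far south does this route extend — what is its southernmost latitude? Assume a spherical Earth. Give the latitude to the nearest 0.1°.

The great circle lies in the plane with unit normal n̂ = (p₁ × p₂)/|p₁ × p₂|.
Here n̂_z ≈ +0.346; the vertex latitude is φ_max = arccos|n̂_z| ≈ 69.8°.
Check via Clairaut: cos φ_max = |cos φ₁| · sin C = cos(30.0°)·sin(156.5°) ≈ 0.346, again giving ≈ 69.8°.

≈ 69.8°S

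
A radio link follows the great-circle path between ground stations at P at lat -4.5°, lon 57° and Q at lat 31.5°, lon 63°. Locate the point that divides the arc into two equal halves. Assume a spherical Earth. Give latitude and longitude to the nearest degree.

From cos δ = sin φ₁ sin φ₂ + cos φ₁ cos φ₂ cos Δλ, the central angle is δ ≈ 0.636 rad (36.5°).
Interpolate at f = 1/2 with slerp weights a = sin((1−f)δ)/sin δ ≈ 0.526, b = sin(fδ)/sin δ ≈ 0.526.
p = a·p₁ + b·p₂ ≈ (0.490, 0.840, 0.234); φ = arcsin(p_z) ≈ 13.52°, λ = atan2(p_y, p_x) ≈ 59.77°.

≈ lat 14°, lon 60°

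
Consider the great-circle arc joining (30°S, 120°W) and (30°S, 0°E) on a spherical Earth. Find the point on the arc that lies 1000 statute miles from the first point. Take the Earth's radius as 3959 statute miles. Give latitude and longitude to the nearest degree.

From cos δ = sin φ₁ sin φ₂ + cos φ₁ cos φ₂ cos Δλ, the central angle is δ ≈ 1.696 rad (97.2°). The total great-circle distance is δ·R ≈ 1.696 × 3959 ≈ 6715 mi, so the target fraction is f = 1000/6715 ≈ 0.149.
Interpolate at f ≈ 0.149 with slerp weights a = sin((1−f)δ)/sin δ ≈ 1.000, b = sin(fδ)/sin δ ≈ 0.252.
p = a·p₁ + b·p₂ ≈ (-0.215, -0.750, -0.626); φ = arcsin(p_z) ≈ -38.74°, λ = atan2(p_y, p_x) ≈ -105.98°.

≈ (39°S, 106°W)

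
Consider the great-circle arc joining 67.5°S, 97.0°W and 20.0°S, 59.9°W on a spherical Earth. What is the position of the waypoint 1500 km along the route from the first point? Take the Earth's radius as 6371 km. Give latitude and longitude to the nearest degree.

Convert each endpoint to a unit vector on the sphere (x = cos φ cos λ, y = cos φ sin λ, z = sin φ).
The central angle between the endpoints is δ = arccos(p₁·p₂) ≈ 0.924 rad (52.9°). The total great-circle distance is δ·R ≈ 0.924 × 6371 ≈ 5885 km, so the target fraction is f = 1500/5885 ≈ 0.255.
Interpolate at f ≈ 0.255 with slerp weights a = sin((1−f)δ)/sin δ ≈ 0.796, b = sin(fδ)/sin δ ≈ 0.292.
p = a·p₁ + b·p₂ ≈ (0.101, -0.540, -0.836); φ = arcsin(p_z) ≈ -56.67°, λ = atan2(p_y, p_x) ≈ -79.44°.

≈ 57°S, 79°W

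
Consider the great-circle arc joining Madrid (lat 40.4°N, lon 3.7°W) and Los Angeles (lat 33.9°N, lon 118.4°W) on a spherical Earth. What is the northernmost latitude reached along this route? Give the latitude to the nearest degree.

≈ 55°N

The great circle lies in the plane with unit normal n̂ = (p₁ × p₂)/|p₁ × p₂|.
Here n̂_z ≈ -0.577; the vertex latitude is φ_max = arccos|n̂_z| ≈ 54.8°.
Check via Clairaut: cos φ_max = |cos φ₁| · sin C = cos(40.4°)·sin(49.3°) ≈ 0.577, again giving ≈ 54.8°.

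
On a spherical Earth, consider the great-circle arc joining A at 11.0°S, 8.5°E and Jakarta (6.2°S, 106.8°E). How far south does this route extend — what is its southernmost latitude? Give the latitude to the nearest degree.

The great circle lies in the plane with unit normal n̂ = (p₁ × p₂)/|p₁ × p₂|.
Here n̂_z ≈ +0.973; the vertex latitude is φ_max = arccos|n̂_z| ≈ 13.4°.

≈ 13°S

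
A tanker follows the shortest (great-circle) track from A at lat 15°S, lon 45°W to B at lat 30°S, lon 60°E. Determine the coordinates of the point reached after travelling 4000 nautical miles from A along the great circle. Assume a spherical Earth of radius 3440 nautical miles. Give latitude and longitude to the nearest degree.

Write both endpoints as unit vectors p₁, p₂ with components (cos φ cos λ, cos φ sin λ, sin φ).
The central angle between the endpoints is δ = arccos(p₁·p₂) ≈ 1.658 rad (95.0°). The total great-circle distance is δ·R ≈ 1.658 × 3440 ≈ 5704 nmi, so the target fraction is f = 4000/5704 ≈ 0.701.
Interpolate at f ≈ 0.701 with slerp weights a = sin((1−f)δ)/sin δ ≈ 0.477, b = sin(fδ)/sin δ ≈ 0.921.
p = a·p₁ + b·p₂ ≈ (0.725, 0.365, -0.584); φ = arcsin(p_z) ≈ -35.74°, λ = atan2(p_y, p_x) ≈ 26.74°.

≈ lat 36°S, lon 27°E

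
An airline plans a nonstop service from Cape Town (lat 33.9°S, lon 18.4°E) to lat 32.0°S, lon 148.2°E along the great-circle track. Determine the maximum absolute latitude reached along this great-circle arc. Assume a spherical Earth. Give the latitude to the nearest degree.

The great circle lies in the plane with unit normal n̂ = (p₁ × p₂)/|p₁ × p₂|.
Here n̂_z ≈ +0.547; the vertex latitude is φ_max = arccos|n̂_z| ≈ 56.8°.
Check via Clairaut: cos φ_max = |cos φ₁| · sin C = cos(33.9°)·sin(138.7°) ≈ 0.547, again giving ≈ 56.8°.

≈ 57°S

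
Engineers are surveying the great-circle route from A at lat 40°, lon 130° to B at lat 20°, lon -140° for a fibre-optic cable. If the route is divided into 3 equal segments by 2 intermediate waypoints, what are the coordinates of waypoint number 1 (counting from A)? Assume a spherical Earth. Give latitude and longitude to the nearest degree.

Write both endpoints as unit vectors p₁, p₂ with components (cos φ cos λ, cos φ sin λ, sin φ).
The central angle between the endpoints is δ = arccos(p₁·p₂) ≈ 1.349 rad (77.3°).
Interpolate at f = 1/3 with slerp weights a = sin((1−f)δ)/sin δ ≈ 0.803, b = sin(fδ)/sin δ ≈ 0.446.
p = a·p₁ + b·p₂ ≈ (-0.716, 0.202, 0.668); φ = arcsin(p_z) ≈ 41.94°, λ = atan2(p_y, p_x) ≈ 164.26°.

≈ lat 42°, lon 164°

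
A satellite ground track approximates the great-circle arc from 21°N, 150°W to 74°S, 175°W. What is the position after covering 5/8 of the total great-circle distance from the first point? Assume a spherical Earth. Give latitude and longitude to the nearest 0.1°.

From cos δ = sin φ₁ sin φ₂ + cos φ₁ cos φ₂ cos Δλ, the central angle is δ ≈ 1.682 rad (96.4°).
Interpolate at f = 5/8 with slerp weights a = sin((1−f)δ)/sin δ ≈ 0.594, b = sin(fδ)/sin δ ≈ 0.874.
p = a·p₁ + b·p₂ ≈ (-0.720, -0.298, -0.627); φ = arcsin(p_z) ≈ -38.83°, λ = atan2(p_y, p_x) ≈ -157.51°.

≈ 38.8°S, 157.5°W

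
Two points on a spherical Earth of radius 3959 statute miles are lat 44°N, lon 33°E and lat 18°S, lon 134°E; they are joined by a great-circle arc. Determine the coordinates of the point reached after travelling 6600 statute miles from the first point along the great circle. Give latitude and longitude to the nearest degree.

Write both endpoints as unit vectors p₁, p₂ with components (cos φ cos λ, cos φ sin λ, sin φ).
The central angle between the endpoints is δ = arccos(p₁·p₂) ≈ 1.923 rad (110.2°). The total great-circle distance is δ·R ≈ 1.923 × 3959 ≈ 7614 mi, so the target fraction is f = 6600/7614 ≈ 0.867.
Interpolate at f ≈ 0.867 with slerp weights a = sin((1−f)δ)/sin δ ≈ 0.270, b = sin(fδ)/sin δ ≈ 1.061.
p = a·p₁ + b·p₂ ≈ (-0.538, 0.831, -0.140); φ = arcsin(p_z) ≈ -8.06°, λ = atan2(p_y, p_x) ≈ 122.90°.

≈ lat 8°S, lon 123°E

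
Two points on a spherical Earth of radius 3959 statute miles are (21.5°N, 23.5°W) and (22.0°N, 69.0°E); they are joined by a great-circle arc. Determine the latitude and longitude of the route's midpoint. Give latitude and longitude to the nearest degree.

≈ (30°N, 23°E)

The haversine formula gives a central angle δ ≈ 1.471 rad (84.3°) between the endpoints.
Interpolate at f = 1/2 with slerp weights a = sin((1−f)δ)/sin δ ≈ 0.674, b = sin(fδ)/sin δ ≈ 0.674.
p = a·p₁ + b·p₂ ≈ (0.799, 0.334, 0.500); φ = arcsin(p_z) ≈ 29.98°, λ = atan2(p_y, p_x) ≈ 22.65°.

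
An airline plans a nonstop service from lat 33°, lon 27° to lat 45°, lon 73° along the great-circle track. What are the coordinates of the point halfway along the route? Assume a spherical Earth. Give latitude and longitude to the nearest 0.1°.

≈ lat 41.3°, lon 47.9°

Convert each endpoint to a unit vector on the sphere (x = cos φ cos λ, y = cos φ sin λ, z = sin φ).
The central angle between the endpoints is δ = arccos(p₁·p₂) ≈ 0.648 rad (37.1°).
Interpolate at f = 1/2 with slerp weights a = sin((1−f)δ)/sin δ ≈ 0.527, b = sin(fδ)/sin δ ≈ 0.527.
p = a·p₁ + b·p₂ ≈ (0.503, 0.558, 0.660); φ = arcsin(p_z) ≈ 41.32°, λ = atan2(p_y, p_x) ≈ 47.93°.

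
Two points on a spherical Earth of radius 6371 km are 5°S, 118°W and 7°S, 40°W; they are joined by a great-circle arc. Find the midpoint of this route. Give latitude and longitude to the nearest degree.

Write both endpoints as unit vectors p₁, p₂ with components (cos φ cos λ, cos φ sin λ, sin φ).
The central angle between the endpoints is δ = arccos(p₁·p₂) ≈ 1.353 rad (77.5°).
Interpolate at f = 1/2 with slerp weights a = sin((1−f)δ)/sin δ ≈ 0.641, b = sin(fδ)/sin δ ≈ 0.641.
p = a·p₁ + b·p₂ ≈ (0.188, -0.973, -0.134); φ = arcsin(p_z) ≈ -7.70°, λ = atan2(p_y, p_x) ≈ -79.09°.

≈ 8°S, 79°W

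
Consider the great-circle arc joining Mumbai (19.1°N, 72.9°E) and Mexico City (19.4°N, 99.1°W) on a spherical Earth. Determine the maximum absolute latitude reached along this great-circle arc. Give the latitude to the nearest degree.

≈ 79°N

The great circle lies in the plane with unit normal n̂ = (p₁ × p₂)/|p₁ × p₂|.
Here n̂_z ≈ -0.196; the vertex latitude is φ_max = arccos|n̂_z| ≈ 78.7°.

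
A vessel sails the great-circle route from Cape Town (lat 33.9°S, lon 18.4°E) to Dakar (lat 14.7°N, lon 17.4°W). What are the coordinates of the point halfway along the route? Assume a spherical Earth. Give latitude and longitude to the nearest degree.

The haversine formula gives a central angle δ ≈ 1.036 rad (59.4°) between the endpoints.
Interpolate at f = 1/2 with slerp weights a = sin((1−f)δ)/sin δ ≈ 0.576, b = sin(fδ)/sin δ ≈ 0.576.
p = a·p₁ + b·p₂ ≈ (0.984, -0.016, -0.175); φ = arcsin(p_z) ≈ -10.08°, λ = atan2(p_y, p_x) ≈ -0.91°.

≈ lat 10°S, lon 1°W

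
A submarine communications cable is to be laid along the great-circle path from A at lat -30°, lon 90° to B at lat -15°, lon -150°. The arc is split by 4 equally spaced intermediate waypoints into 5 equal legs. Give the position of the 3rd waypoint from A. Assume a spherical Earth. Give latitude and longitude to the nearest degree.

Convert each endpoint to a unit vector on the sphere (x = cos φ cos λ, y = cos φ sin λ, z = sin φ).
The central angle between the endpoints is δ = arccos(p₁·p₂) ≈ 1.864 rad (106.8°).
Interpolate at f = 3/5 with slerp weights a = sin((1−f)δ)/sin δ ≈ 0.709, b = sin(fδ)/sin δ ≈ 0.939.
p = a·p₁ + b·p₂ ≈ (-0.786, 0.160, -0.597); φ = arcsin(p_z) ≈ -36.68°, λ = atan2(p_y, p_x) ≈ 168.50°.

≈ lat -37°, lon 168°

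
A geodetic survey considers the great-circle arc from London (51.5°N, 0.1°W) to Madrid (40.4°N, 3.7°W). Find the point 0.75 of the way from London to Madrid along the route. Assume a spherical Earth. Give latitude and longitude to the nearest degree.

≈ 43°N, 3°W

Write both endpoints as unit vectors p₁, p₂ with components (cos φ cos λ, cos φ sin λ, sin φ).
The central angle between the endpoints is δ = arccos(p₁·p₂) ≈ 0.199 rad (11.4°).
Interpolate at f = 0.75 with slerp weights a = sin((1−f)δ)/sin δ ≈ 0.252, b = sin(fδ)/sin δ ≈ 0.752.
p = a·p₁ + b·p₂ ≈ (0.728, -0.037, 0.684); φ = arcsin(p_z) ≈ 43.18°, λ = atan2(p_y, p_x) ≈ -2.93°.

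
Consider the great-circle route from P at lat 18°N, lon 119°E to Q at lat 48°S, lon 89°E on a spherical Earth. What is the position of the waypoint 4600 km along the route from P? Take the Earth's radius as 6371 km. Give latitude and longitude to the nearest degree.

≈ lat 21°S, lon 105°E

Write both endpoints as unit vectors p₁, p₂ with components (cos φ cos λ, cos φ sin λ, sin φ).
The central angle between the endpoints is δ = arccos(p₁·p₂) ≈ 1.244 rad (71.2°). The total great-circle distance is δ·R ≈ 1.244 × 6371 ≈ 7922 km, so the target fraction is f = 4600/7922 ≈ 0.581.
Interpolate at f ≈ 0.581 with slerp weights a = sin((1−f)δ)/sin δ ≈ 0.526, b = sin(fδ)/sin δ ≈ 0.698.
p = a·p₁ + b·p₂ ≈ (-0.234, 0.905, -0.356); φ = arcsin(p_z) ≈ -20.86°, λ = atan2(p_y, p_x) ≈ 104.53°.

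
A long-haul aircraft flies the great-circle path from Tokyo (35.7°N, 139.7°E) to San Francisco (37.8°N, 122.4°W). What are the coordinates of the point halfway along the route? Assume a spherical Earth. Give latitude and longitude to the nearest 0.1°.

≈ 48.7°N, 172.3°W

From cos δ = sin φ₁ sin φ₂ + cos φ₁ cos φ₂ cos Δλ, the central angle is δ ≈ 1.298 rad (74.4°).
Interpolate at f = 1/2 with slerp weights a = sin((1−f)δ)/sin δ ≈ 0.628, b = sin(fδ)/sin δ ≈ 0.628.
p = a·p₁ + b·p₂ ≈ (-0.654, -0.089, 0.751); φ = arcsin(p_z) ≈ 48.67°, λ = atan2(p_y, p_x) ≈ -172.25°.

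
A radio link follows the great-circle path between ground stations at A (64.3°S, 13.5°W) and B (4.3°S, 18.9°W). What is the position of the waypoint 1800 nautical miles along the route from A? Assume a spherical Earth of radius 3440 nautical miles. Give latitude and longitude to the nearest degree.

≈ (34°S, 17°W)

The haversine formula gives a central angle δ ≈ 1.049 rad (60.1°) between the endpoints. The total great-circle distance is δ·R ≈ 1.049 × 3440 ≈ 3610 nmi, so the target fraction is f = 1800/3610 ≈ 0.499.
Interpolate at f ≈ 0.499 with slerp weights a = sin((1−f)δ)/sin δ ≈ 0.579, b = sin(fδ)/sin δ ≈ 0.576.
p = a·p₁ + b·p₂ ≈ (0.788, -0.245, -0.565); φ = arcsin(p_z) ≈ -34.41°, λ = atan2(p_y, p_x) ≈ -17.26°.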